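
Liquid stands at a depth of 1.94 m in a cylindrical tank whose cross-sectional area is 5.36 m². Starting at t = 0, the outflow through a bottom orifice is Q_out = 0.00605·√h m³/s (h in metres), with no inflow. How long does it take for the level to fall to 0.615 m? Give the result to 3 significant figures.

1080 s

Volume balance on the tank: A dh/dt = −0.00605 √h.
This is separable: 2 d(√h)/dt = −0.00605/A, so √h = √h₀ − (0.00605/(2A)) t.
t = 2A(√h₀ − √h)/0.00605 = 2·5.36·(√1.94 − √0.615)/0.00605
  = 10.720 × (1.3928 − 0.78422) / 0.00605 = 1078.4 s.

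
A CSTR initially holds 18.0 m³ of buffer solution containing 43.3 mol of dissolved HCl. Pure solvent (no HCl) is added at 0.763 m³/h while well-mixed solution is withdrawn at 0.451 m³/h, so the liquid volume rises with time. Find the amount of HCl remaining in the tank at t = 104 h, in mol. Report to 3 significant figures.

9.76 mol

Total volume: dV/dt = Q_in − Q_out = 0.31200 m³/h, so V(t) = 18.0 + 0.31200 t and V(104) = 50.448 m³.
Solute balance: dm/dt = 0 − Q_out C = −Q_out m/V(t).
Separate: dm/m = −Q_out dt/V(t) ⇒ ln(m/m₀) = −(Q_out/(Q_in−Q_out)) ln(V/V₀).
m = m₀ (V₀/V)^(Q_out/(Q_in−Q_out)) = 43.3 × (18.0/50.448)^(1.4455) = 9.7615 mol.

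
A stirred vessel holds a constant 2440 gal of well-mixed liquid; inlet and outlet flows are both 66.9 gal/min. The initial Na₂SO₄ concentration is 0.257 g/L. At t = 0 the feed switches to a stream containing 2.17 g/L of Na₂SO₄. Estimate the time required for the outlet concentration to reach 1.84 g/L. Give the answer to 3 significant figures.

Species balance: V dC/dt = Q(C_in − C) ⇒ τ = V/Q = 36.472 min.
C(t) = C_in + (C₀ − C_in) e^(−t/τ). Set C = 1.84 and solve for t:
e^(−t/τ) = (C − C_in)/(C₀ − C_in) = (1.84 − 2.17)/(0.257 − 2.17) = 0.17250
t = −τ ln(…) = 36.472 × 1.7573 = 64.094 min.

64.1 min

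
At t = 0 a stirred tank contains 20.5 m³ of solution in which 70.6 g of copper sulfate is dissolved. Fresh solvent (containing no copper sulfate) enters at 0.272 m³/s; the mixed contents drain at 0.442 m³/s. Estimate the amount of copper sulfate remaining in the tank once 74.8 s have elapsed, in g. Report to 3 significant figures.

5.69 g

Total volume: dV/dt = Q_in − Q_out = -0.17000 m³/s, so V(t) = 20.5 − 0.17000 t and V(74.8) = 7.7840 m³.
Solute balance: dm/dt = 0 − Q_out C = −Q_out m/V(t).
Separate: dm/m = −Q_out dt/V(t) ⇒ ln(m/m₀) = −(Q_out/(Q_in−Q_out)) ln(V/V₀).
m = m₀ (V₀/V)^(Q_out/(Q_in−Q_out)) = 70.6 × (20.5/7.7840)^(-2.6000) = 5.6934 g.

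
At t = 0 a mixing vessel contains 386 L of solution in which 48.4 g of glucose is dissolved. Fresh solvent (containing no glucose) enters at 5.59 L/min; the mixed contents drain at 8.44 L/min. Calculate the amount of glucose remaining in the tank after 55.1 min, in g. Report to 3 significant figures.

Let m(t) be the amount of glucose. Volume: V(t) = V₀ + (Q_in − Q_out) t = 386 − 2.8500 t; V(55.1) = 228.97 L.
No glucose enters, so dm/dt = −Q_out · (m/V).
dm/m = −Q_out dt/(V₀ − 2.8500 t); integrating gives ln(m/m₀) = −(Q_out/(Q_in−Q_out)) ln(V/V₀).
m = m₀ (V₀/V)^(Q_out/(Q_in−Q_out)) = 48.4 × (386/228.97)^(-2.9614) = 10.307 g.

10.3 g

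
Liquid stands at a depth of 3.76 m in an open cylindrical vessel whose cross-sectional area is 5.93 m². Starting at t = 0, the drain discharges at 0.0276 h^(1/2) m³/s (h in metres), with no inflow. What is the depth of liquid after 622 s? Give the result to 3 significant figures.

Mass balance (ρ constant): A dh/dt = −0.0276 √h.
∫ h^(−1/2) dh = −(0.0276/A) ∫ dt, giving 2√h = 2√h₀ − (0.0276/A) t.
√h = √3.76 − 0.0276·622/(2·5.93) = 1.9391 − 1.4475 = 0.49158.
h = 0.49158² = 0.24166 m.

0.242 m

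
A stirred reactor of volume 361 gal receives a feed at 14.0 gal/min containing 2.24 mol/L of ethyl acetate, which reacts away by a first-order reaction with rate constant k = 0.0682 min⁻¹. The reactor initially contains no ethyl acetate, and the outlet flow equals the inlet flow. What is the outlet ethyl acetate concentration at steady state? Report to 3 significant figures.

0.812 mol/L

Accumulation = in − out − consumed: V dC/dt = Q C_in − Q C − k V C.
At steady state: 0 = Q C_in − (Q + kV) C_ss, so C_ss = Q C_in/(Q + kV).
C_ss = 14.0·2.24/(14.0 + 0.0682·361) = 31.360/38.620 = 0.81201 mol/L.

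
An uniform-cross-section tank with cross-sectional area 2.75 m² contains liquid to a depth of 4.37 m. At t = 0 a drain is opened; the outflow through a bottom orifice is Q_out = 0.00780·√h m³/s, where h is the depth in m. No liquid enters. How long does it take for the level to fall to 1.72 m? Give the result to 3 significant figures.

549 s

With no inflow, A dh/dt = −0.00780 √h.
This is separable: 2 d(√h)/dt = −0.00780/A, so √h = √h₀ − (0.00780/(2A)) t.
t = 2A(√h₀ − √h)/0.00780 = 2·2.75·(√4.37 − √1.72)/0.00780
  = 5.5000 × (2.0905 − 1.3115) / 0.00780 = 549.27 s.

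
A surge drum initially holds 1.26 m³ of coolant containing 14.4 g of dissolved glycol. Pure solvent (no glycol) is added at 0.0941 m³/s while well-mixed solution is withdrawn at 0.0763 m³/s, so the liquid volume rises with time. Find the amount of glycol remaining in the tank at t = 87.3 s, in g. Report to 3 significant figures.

Let m(t) be the amount of glycol. Volume: V(t) = V₀ + (Q_in − Q_out) t = 1.26 + 0.017800 t; V(87.3) = 2.8139 m³.
Solute balance: dm/dt = 0 − Q_out C = −Q_out m/V(t).
dm/m = −Q_out dt/(V₀ + 0.017800 t); integrating gives ln(m/m₀) = −(Q_out/(Q_in−Q_out)) ln(V/V₀).
m = m₀ (V₀/V)^(Q_out/(Q_in−Q_out)) = 14.4 × (1.26/2.8139)^(4.2865) = 0.45984 g.

0.460 g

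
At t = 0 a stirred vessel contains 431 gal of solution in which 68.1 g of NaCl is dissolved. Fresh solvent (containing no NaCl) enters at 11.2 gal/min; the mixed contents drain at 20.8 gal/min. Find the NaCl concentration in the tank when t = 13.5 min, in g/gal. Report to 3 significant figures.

Let m(t) be the amount of NaCl. Volume: V(t) = V₀ + (Q_in − Q_out) t = 431 − 9.6000 t; V(13.5) = 301.40 gal.
Species balance (pure solvent in): dm/dt = −Q_out · m/V(t).
dm/m = −Q_out dt/(V₀ − 9.6000 t); integrating gives ln(m/m₀) = −(Q_out/(Q_in−Q_out)) ln(V/V₀).
m = m₀ (V₀/V)^(Q_out/(Q_in−Q_out)) = 68.1 × (431/301.40)^(-2.1667) = 31.375 g.
C = m/V = 31.375/301.40 = 0.10410 g/gal.

0.104 g/gal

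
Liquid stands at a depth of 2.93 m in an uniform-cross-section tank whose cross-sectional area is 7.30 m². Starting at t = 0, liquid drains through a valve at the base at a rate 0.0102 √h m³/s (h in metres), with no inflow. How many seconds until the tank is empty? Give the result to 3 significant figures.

A dh/dt = −Q_out = −0.0102 √h.
Separate and integrate: 2(√h − √h₀) = −(0.0102/A) t.
Tank is empty when √h = 0: t_empty = 2A√h₀/0.0102.
t_empty = 2·7.30·√2.93/0.0102 = 14.600·1.7117/0.0102 = 2450.1 s.

2450 s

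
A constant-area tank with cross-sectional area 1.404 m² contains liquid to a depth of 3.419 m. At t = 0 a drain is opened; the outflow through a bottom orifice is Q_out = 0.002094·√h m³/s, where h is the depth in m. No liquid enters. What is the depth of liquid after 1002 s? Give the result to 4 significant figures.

1.214 m

A dh/dt = −Q_out = −0.002094 √h.
∫ h^(−1/2) dh = −(0.002094/A) ∫ dt, giving 2√h = 2√h₀ − (0.002094/A) t.
√h = √3.419 − 0.002094·1002/(2·1.404) = 1.84905 − 0.747218 = 1.10184.
h = 1.10184² = 1.21404 m.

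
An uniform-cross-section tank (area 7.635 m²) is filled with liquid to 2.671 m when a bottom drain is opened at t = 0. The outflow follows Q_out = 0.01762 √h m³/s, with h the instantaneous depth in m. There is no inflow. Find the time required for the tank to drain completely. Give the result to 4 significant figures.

1416 s

With no inflow, A dh/dt = −0.01762 √h.
This is separable: 2 d(√h)/dt = −0.01762/A, so √h = √h₀ − (0.01762/(2A)) t.
Set h = 0: 2√h₀ = (0.01762/A) t_empty ⇒ t_empty = 2A√h₀/0.01762.
t_empty = 2·7.635·√2.671/0.01762 = 15.2700·1.63432/0.01762 = 1416.35 s.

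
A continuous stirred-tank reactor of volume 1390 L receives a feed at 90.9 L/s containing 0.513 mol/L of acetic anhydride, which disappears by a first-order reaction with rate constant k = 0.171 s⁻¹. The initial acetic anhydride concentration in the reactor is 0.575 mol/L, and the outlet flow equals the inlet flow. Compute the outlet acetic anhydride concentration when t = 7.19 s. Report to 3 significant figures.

0.221 mol/L

Accumulation = in − out − consumed: V dC/dt = Q C_in − Q C − k V C.
This is linear with rate a = Q/V + k = 0.23640 s⁻¹.
C_ss = Q C_in/(Q + kV) = 0.14191 mol/L; C(t) = C_ss + (C₀ − C_ss) e^(−a t).
C(7.19) = 0.14191 + (0.43309)·e^(−0.23640·7.19) = 0.14191 + (0.43309)·0.18274 = 0.22106 mol/L.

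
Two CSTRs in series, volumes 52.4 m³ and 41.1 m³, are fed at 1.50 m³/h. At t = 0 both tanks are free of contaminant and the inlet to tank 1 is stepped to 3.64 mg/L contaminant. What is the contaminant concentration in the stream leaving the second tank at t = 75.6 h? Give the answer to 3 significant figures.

2.54 mg/L

Time constants: τᵢ = Vᵢ/Q for each well-mixed tank.
τ₁ = 52.4/1.50 = 34.933 h; τ₂ = 41.1/1.50 = 27.400 h.
Tank 1: C₁ = C_in(1 − e^(−t/τ₁)). Tank 2 (τ₁ ≠ τ₂): C₂ = C_in[1 − (τ₁ e^(−t/τ₁) − τ₂ e^(−t/τ₂))/(τ₁ − τ₂)].
At t = 75.6: e^(−t/τ₁) = 0.11485, e^(−t/τ₂) = 0.063347.
C₂ = 3.64·[1 − (34.933·0.11485 − 27.400·0.063347)/(7.5333)] = 3.64·0.69782 = 2.5401 mg/L.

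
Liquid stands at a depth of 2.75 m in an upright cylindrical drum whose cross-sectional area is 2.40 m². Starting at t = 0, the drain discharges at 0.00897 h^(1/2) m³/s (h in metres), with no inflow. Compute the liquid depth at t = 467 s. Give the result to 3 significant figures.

0.617 m

With no inflow, A dh/dt = −0.00897 √h.
This is separable: 2 d(√h)/dt = −0.00897/A, so √h = √h₀ − (0.00897/(2A)) t.
√h = √2.75 − 0.00897·467/(2·2.40) = 1.6583 − 0.87271 = 0.78561.
h = 0.78561² = 0.61718 m.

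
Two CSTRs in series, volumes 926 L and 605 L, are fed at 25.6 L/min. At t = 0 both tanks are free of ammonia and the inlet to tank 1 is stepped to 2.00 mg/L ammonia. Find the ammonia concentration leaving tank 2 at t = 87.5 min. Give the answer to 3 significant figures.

Time constants: τᵢ = Vᵢ/Q for each well-mixed tank.
τ₁ = 926/25.6 = 36.172 min; τ₂ = 605/25.6 = 23.633 min.
Tank 1: C₁ = C_in(1 − e^(−t/τ₁)). Tank 2 (τ₁ ≠ τ₂): C₂ = C_in[1 − (τ₁ e^(−t/τ₁) − τ₂ e^(−t/τ₂))/(τ₁ − τ₂)].
At t = 87.5: e^(−t/τ₁) = 0.089010, e^(−t/τ₂) = 0.024662.
C₂ = 2.00·[1 − (36.172·0.089010 − 23.633·0.024662)/(12.539)] = 2.00·0.78971 = 1.5794 mg/L.

1.58 mg/L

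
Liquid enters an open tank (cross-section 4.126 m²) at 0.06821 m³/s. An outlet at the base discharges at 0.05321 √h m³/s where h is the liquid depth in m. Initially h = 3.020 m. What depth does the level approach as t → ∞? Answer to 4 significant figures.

1.643 m

Level balance: A dh/dt = 0.06821 − 0.05321 √h. Setting dh/dt = 0:
Q_in = 0.05321 √h_ss ⇒ √h_ss = 0.06821/0.05321 = 1.28190.
h_ss = 1.28190² = 1.64327 m. (Since h₀ = 3.020 m > h_ss, the level will fall toward this value.)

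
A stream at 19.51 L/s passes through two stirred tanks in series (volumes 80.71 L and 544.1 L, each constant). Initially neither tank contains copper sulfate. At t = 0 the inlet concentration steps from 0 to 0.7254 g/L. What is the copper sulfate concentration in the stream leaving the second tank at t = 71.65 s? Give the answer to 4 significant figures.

0.6602 g/L

Time constants: τᵢ = Vᵢ/Q for each well-mixed tank.
τ₁ = 80.71/19.51 = 4.13685 s; τ₂ = 544.1/19.51 = 27.8883 s.
Tank 1: C₁ = C_in(1 − e^(−t/τ₁)). Tank 2 (τ₁ ≠ τ₂): C₂ = C_in[1 − (τ₁ e^(−t/τ₁) − τ₂ e^(−t/τ₂))/(τ₁ − τ₂)].
At t = 71.65: e^(−t/τ₁) = 3.00642e-08, e^(−t/τ₂) = 0.0765982.
C₂ = 0.7254·[1 − (4.13685·3.00642e-08 − 27.8883·0.0765982)/(-23.7514)] = 0.7254·0.910060 = 0.660158 g/L.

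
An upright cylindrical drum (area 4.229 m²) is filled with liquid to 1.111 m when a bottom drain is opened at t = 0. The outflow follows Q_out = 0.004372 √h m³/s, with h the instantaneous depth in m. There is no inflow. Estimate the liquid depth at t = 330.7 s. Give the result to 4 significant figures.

A dh/dt = −Q_out = −0.004372 √h.
Separate and integrate: 2(√h − √h₀) = −(0.004372/A) t.
√h = √1.111 − 0.004372·330.7/(2·4.229) = 1.05404 − 0.170941 = 0.883099.
h = 0.883099² = 0.779863 m.

0.7799 m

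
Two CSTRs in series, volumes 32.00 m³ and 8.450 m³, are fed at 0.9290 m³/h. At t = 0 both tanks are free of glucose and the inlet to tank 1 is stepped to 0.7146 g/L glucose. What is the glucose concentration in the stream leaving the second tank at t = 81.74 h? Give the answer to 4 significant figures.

Species balance on tank i: dCᵢ/dt = (Cᵢ₋₁ − Cᵢ)/τᵢ with τᵢ = Vᵢ/Q.
τ₁ = 32.00/0.9290 = 34.4456 h; τ₂ = 8.450/0.9290 = 9.09580 h.
Tank 1: C₁ = C_in(1 − e^(−t/τ₁)). Tank 2 (τ₁ ≠ τ₂): C₂ = C_in[1 − (τ₁ e^(−t/τ₁) − τ₂ e^(−t/τ₂))/(τ₁ − τ₂)].
At t = 81.74: e^(−t/τ₁) = 0.0931994, e^(−t/τ₂) = 0.000125079.
C₂ = 0.7146·[1 − (34.4456·0.0931994 − 9.09580·0.000125079)/(25.3498)] = 0.7146·0.873405 = 0.624135 g/L.

0.6241 g/L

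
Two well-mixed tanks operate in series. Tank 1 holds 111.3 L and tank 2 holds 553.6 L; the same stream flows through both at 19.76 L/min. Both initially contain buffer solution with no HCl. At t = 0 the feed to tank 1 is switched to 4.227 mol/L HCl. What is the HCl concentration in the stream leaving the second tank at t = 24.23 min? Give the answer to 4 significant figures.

Time constants: τᵢ = Vᵢ/Q for each well-mixed tank.
τ₁ = 111.3/19.76 = 5.63259 min; τ₂ = 553.6/19.76 = 28.0162 min.
Solving the cascade with C₁(0)=C₂(0)=0 gives C₂(t) = C_in[1 − (τ₁ e^(−t/τ₁) − τ₂ e^(−t/τ₂))/(τ₁ − τ₂)].
At t = 24.23: e^(−t/τ₁) = 0.0135448, e^(−t/τ₂) = 0.421112.
C₂ = 4.227·[1 − (5.63259·0.0135448 − 28.0162·0.421112)/(-22.3836)] = 4.227·0.476328 = 2.01344 mol/L.

2.013 mol/L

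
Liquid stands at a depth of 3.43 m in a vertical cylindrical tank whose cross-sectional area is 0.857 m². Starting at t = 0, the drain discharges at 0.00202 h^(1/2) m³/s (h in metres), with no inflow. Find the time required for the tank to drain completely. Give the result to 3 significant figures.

1570 s

With no inflow, A dh/dt = −0.00202 √h.
Separate and integrate: 2(√h − √h₀) = −(0.00202/A) t.
Tank is empty when √h = 0: t_empty = 2A√h₀/0.00202.
t_empty = 2·0.857·√3.43/0.00202 = 1.7140·1.8520/0.00202 = 1571.5 s.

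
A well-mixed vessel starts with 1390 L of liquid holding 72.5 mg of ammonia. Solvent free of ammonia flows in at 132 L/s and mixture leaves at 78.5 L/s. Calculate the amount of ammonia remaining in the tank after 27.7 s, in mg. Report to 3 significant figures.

25.0 mg

Let m(t) be the amount of ammonia. Volume: V(t) = V₀ + (Q_in − Q_out) t = 1390 + 53.500 t; V(27.7) = 2871.9 L.
No ammonia enters, so dm/dt = −Q_out · (m/V).
Separate: dm/m = −Q_out dt/V(t) ⇒ ln(m/m₀) = −(Q_out/(Q_in−Q_out)) ln(V/V₀).
m = m₀ (V₀/V)^(Q_out/(Q_in−Q_out)) = 72.5 × (1390/2871.9)^(1.4673) = 24.998 mg.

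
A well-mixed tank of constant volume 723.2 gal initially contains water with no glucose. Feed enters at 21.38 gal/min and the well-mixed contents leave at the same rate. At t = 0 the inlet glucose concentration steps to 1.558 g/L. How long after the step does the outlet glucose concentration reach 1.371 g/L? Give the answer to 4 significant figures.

Transient balance on the dissolved component: V dC/dt = Q(C_in − C), so τ = V/Q = 33.8260 min.
C(t) = C_in + (C₀ − C_in) e^(−t/τ). Set C = 1.371 and solve for t:
e^(−t/τ) = (C − C_in)/(C₀ − C_in) = (1.371 − 1.558)/(0 − 1.558) = 0.120026
t = −τ ln(…) = 33.8260 × 2.12005 = 71.7128 min.

71.71 min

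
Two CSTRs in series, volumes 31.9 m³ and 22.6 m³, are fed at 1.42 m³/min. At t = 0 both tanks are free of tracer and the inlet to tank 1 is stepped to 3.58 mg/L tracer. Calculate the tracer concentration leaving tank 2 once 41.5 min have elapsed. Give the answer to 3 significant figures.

2.29 mg/L

Each tank obeys Vᵢ dCᵢ/dt = Q(Cᵢ₋₁ − Cᵢ), so τᵢ = Vᵢ/Q.
τ₁ = 31.9/1.42 = 22.465 min; τ₂ = 22.6/1.42 = 15.915 min.
Tank 1: C₁ = C_in(1 − e^(−t/τ₁)). Tank 2 (τ₁ ≠ τ₂): C₂ = C_in[1 − (τ₁ e^(−t/τ₁) − τ₂ e^(−t/τ₂))/(τ₁ − τ₂)].
At t = 41.5: e^(−t/τ₁) = 0.15766, e^(−t/τ₂) = 0.073717.
C₂ = 3.58·[1 − (22.465·0.15766 − 15.915·0.073717)/(6.5493)] = 3.58·0.63836 = 2.2853 mg/L.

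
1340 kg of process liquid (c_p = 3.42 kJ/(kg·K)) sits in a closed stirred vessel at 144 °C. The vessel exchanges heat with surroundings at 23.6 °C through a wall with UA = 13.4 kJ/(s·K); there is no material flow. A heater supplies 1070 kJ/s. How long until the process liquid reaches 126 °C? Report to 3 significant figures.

Lumped-capacitance energy balance: M c_p dT/dt = UA(T_amb − T) + Q̇.
τ = M c_p/UA = 342.00 s; T_ss = T_amb + Q̇/UA = 23.6 + 1070/13.4 = 103.45 °C.
T(t) = T_ss + (T₀ − T_ss)e^(−t/τ); set T = 126:
t = −τ ln[(T − T_ss)/(T₀ − T_ss)] = −342.00 · ln(0.55610) = 200.69 s.

201 s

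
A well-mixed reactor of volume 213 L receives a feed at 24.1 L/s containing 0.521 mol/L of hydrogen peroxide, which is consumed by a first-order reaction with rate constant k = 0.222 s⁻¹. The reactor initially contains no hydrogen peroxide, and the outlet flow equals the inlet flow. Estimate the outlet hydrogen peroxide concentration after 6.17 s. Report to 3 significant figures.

0.154 mol/L

V dC/dt = Q(C_in − C) − k V C.
dC/dt = (Q/V) C_in − (Q/V + k) C; effective rate a = Q/V + k = 0.11315 + 0.222 = 0.33515 s⁻¹.
C_ss = Q C_in/(Q + kV) = 0.17589 mol/L; C(t) = C_ss + (C₀ − C_ss) e^(−a t).
C(6.17) = 0.17589 + (-0.17589)·e^(−0.33515·6.17) = 0.17589 + (-0.17589)·0.12646 = 0.15365 mol/L.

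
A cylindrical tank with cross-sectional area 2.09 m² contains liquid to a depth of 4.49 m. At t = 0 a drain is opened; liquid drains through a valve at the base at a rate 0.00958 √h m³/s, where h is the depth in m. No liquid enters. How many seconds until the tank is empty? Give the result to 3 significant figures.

925 s

With no inflow, A dh/dt = −0.00958 √h.
This is separable: 2 d(√h)/dt = −0.00958/A, so √h = √h₀ − (0.00958/(2A)) t.
Tank is empty when √h = 0: t_empty = 2A√h₀/0.00958.
t_empty = 2·2.09·√4.49/0.00958 = 4.1800·2.1190/0.00958 = 924.56 s.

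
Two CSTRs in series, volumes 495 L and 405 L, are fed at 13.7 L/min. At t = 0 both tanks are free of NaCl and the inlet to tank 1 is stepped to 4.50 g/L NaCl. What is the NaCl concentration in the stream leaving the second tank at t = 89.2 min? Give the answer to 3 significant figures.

Each tank obeys Vᵢ dCᵢ/dt = Q(Cᵢ₋₁ − Cᵢ), so τᵢ = Vᵢ/Q.
τ₁ = 495/13.7 = 36.131 min; τ₂ = 405/13.7 = 29.562 min.
Tank 1: C₁ = C_in(1 − e^(−t/τ₁)). Tank 2 (τ₁ ≠ τ₂): C₂ = C_in[1 − (τ₁ e^(−t/τ₁) − τ₂ e^(−t/τ₂))/(τ₁ − τ₂)].
At t = 89.2: e^(−t/τ₁) = 0.084689, e^(−t/τ₂) = 0.048929.
C₂ = 4.50·[1 − (36.131·0.084689 − 29.562·0.048929)/(6.5693)] = 4.50·0.75439 = 3.3948 g/L.

3.39 g/L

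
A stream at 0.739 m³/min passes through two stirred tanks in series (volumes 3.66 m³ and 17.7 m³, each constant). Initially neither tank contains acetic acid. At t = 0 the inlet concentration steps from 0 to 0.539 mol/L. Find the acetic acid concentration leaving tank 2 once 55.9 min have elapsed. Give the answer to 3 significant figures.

Time constants: τᵢ = Vᵢ/Q for each well-mixed tank.
τ₁ = 3.66/0.739 = 4.9526 min; τ₂ = 17.7/0.739 = 23.951 min.
Tank 1: C₁ = C_in(1 − e^(−t/τ₁)). Tank 2 (τ₁ ≠ τ₂): C₂ = C_in[1 − (τ₁ e^(−t/τ₁) − τ₂ e^(−t/τ₂))/(τ₁ − τ₂)].
At t = 55.9: e^(−t/τ₁) = 1.2536e-05, e^(−t/τ₂) = 0.096917.
C₂ = 0.539·[1 − (4.9526·1.2536e-05 − 23.951·0.096917)/(-18.999)] = 0.539·0.87782 = 0.47315 mol/L.

0.473 mol/L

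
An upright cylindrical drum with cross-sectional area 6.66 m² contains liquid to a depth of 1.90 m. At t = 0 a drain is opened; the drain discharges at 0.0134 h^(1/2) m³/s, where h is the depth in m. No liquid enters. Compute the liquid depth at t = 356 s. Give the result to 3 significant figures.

With no inflow, A dh/dt = −0.0134 √h.
Separate and integrate: 2(√h − √h₀) = −(0.0134/A) t.
√h = √1.90 − 0.0134·356/(2·6.66) = 1.3784 − 0.35814 = 1.0203.
h = 1.0203² = 1.0409 m.

1.04 m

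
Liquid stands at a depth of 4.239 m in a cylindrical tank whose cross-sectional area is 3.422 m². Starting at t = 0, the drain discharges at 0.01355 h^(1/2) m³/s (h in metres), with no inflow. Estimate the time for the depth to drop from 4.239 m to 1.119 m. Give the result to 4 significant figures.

A dh/dt = −Q_out = −0.01355 √h.
∫ h^(−1/2) dh = −(0.01355/A) ∫ dt, giving 2√h = 2√h₀ − (0.01355/A) t.
t = 2A(√h₀ − √h)/0.01355 = 2·3.422·(√4.239 − √1.119)/0.01355
  = 6.84400 × (2.05888 − 1.05783) / 0.01355 = 505.625 s.

505.6 s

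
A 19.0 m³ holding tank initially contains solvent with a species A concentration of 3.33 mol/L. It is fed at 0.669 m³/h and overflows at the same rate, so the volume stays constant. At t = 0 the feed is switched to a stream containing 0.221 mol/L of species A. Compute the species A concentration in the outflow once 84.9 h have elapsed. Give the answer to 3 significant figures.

Species balance on the tank: V dC/dt = Q(C_in − C).
So dC/dt = (C_in − C)/τ with τ = V/Q = 19.0/0.669 = 28.401 h.
Integrating: C(t) = C_in + (C₀ − C_in) e^(−t/τ).
C(84.9) = 0.221 + (3.33 − 0.221)·e^(−84.9/28.401) = 0.221 + (3.1090)·0.050319 = 0.37744 mol/L.

0.377 mol/L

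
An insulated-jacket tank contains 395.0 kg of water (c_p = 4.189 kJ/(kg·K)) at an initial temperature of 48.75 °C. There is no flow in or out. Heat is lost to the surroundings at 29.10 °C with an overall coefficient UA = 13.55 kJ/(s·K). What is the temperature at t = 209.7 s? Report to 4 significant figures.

M c_p dT/dt = −UA(T − T_amb).
dT/dt = (T_ss − T)/τ with T_ss = T_amb = 29.1000 °C, τ = M c_p/UA = 395.0·4.189/13.55 = 122.115 s.
Integrating: T(t) = T_ss + (T₀ − T_ss) e^(−t/τ).
T(209.7) = 29.1000 + (19.6500)·0.179562 = 32.6284 °C.

32.63 °C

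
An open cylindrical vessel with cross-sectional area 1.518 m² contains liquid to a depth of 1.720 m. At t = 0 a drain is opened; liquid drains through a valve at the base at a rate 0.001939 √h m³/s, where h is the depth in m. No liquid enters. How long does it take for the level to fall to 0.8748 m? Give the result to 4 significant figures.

With no inflow, A dh/dt = −0.001939 √h.
This is separable: 2 d(√h)/dt = −0.001939/A, so √h = √h₀ − (0.001939/(2A)) t.
t = 2A(√h₀ − √h)/0.001939 = 2·1.518·(√1.720 − √0.8748)/0.001939
  = 3.03600 × (1.31149 − 0.935307) / 0.001939 = 589.006 s.

589.0 s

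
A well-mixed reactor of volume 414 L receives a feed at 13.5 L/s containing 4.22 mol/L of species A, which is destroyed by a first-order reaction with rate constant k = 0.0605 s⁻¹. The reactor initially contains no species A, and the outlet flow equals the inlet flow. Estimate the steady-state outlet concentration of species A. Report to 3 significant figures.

Accumulation = in − out − consumed: V dC/dt = Q C_in − Q C − k V C.
At steady state: 0 = Q C_in − (Q + kV) C_ss, so C_ss = Q C_in/(Q + kV).
C_ss = 13.5·4.22/(13.5 + 0.0605·414) = 56.970/38.547 = 1.4779 mol/L.

1.48 mol/L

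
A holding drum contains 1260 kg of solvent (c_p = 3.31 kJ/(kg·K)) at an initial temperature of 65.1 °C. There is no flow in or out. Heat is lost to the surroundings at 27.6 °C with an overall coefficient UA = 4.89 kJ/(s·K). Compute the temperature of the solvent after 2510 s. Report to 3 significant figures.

29.6 °C

Lumped-capacitance energy balance: M c_p dT/dt = UA(T_amb − T).
dT/dt = (T_ss − T)/τ with T_ss = T_amb = 27.600 °C, τ = M c_p/UA = 1260·3.31/4.89 = 852.88 s.
Solution: T(t) = T_ss + (T₀ − T_ss) e^(−t/τ).
T(2510) = 27.600 + (37.500)·0.052710 = 29.577 °C.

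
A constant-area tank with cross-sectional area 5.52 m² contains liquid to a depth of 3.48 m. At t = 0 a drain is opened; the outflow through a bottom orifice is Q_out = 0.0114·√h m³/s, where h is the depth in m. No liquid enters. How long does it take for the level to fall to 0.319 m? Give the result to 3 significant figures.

Accumulation of liquid (constant cross-section A): A dh/dt = −0.0114 √h.
Separate and integrate: 2(√h − √h₀) = −(0.0114/A) t.
t = 2A(√h₀ − √h)/0.0114 = 2·5.52·(√3.48 − √0.319)/0.0114
  = 11.040 × (1.8655 − 0.56480) / 0.0114 = 1259.6 s.

1260 s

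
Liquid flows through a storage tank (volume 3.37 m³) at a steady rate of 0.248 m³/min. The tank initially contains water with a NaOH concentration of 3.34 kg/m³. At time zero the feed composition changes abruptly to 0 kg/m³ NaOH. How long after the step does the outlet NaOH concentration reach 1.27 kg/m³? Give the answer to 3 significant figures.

13.1 min

Transient balance on the dissolved component: V dC/dt = Q(C_in − C), so τ = V/Q = 13.589 min.
C(t) = C_in + (C₀ − C_in) e^(−t/τ). Set C = 1.27 and solve for t:
e^(−t/τ) = (C − C_in)/(C₀ − C_in) = (1.27 − 0)/(3.34 − 0) = 0.38024
t = −τ ln(…) = 13.589 × 0.96695 = 13.140 min.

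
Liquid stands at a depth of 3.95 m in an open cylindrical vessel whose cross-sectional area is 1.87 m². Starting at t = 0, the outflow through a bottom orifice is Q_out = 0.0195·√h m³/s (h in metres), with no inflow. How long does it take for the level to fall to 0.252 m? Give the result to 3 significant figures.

Mass balance (ρ constant): A dh/dt = −0.0195 √h.
Separate and integrate: 2(√h − √h₀) = −(0.0195/A) t.
t = 2A(√h₀ − √h)/0.0195 = 2·1.87·(√3.95 − √0.252)/0.0195
  = 3.7400 × (1.9875 − 0.50200) / 0.0195 = 284.90 s.

285 s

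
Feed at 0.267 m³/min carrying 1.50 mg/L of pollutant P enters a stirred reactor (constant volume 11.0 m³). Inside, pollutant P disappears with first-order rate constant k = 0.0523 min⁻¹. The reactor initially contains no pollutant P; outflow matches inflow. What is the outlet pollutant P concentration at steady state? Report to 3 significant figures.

V dC/dt = Q(C_in − C) − k V C.
Steady state (dC/dt = 0): C_ss = Q C_in/(Q + kV) = C_in/(1 + kV/Q).
C_ss = 0.267·1.50/(0.267 + 0.0523·11.0) = 0.40050/0.84230 = 0.47548 mg/L.

0.475 mg/L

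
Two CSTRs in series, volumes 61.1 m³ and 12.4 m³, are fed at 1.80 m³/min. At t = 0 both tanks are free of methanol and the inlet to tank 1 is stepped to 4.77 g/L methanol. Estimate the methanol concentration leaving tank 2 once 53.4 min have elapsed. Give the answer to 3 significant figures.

3.53 g/L

Time constants: τᵢ = Vᵢ/Q for each well-mixed tank.
τ₁ = 61.1/1.80 = 33.944 min; τ₂ = 12.4/1.80 = 6.8889 min.
Solving the cascade with C₁(0)=C₂(0)=0 gives C₂(t) = C_in[1 − (τ₁ e^(−t/τ₁) − τ₂ e^(−t/τ₂))/(τ₁ − τ₂)].
At t = 53.4: e^(−t/τ₁) = 0.20739, e^(−t/τ₂) = 0.00043005.
C₂ = 4.77·[1 − (33.944·0.20739 − 6.8889·0.00043005)/(27.056)] = 4.77·0.73992 = 3.5294 g/L.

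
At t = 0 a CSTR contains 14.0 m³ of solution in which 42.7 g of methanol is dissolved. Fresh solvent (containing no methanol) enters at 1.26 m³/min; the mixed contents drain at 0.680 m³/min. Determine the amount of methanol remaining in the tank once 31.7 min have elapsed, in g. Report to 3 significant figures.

16.0 g

Let m(t) be the amount of methanol. Volume: V(t) = V₀ + (Q_in − Q_out) t = 14.0 + 0.58000 t; V(31.7) = 32.386 m³.
Solute balance: dm/dt = 0 − Q_out C = −Q_out m/V(t).
dm/m = −Q_out dt/(V₀ + 0.58000 t); integrating gives ln(m/m₀) = −(Q_out/(Q_in−Q_out)) ln(V/V₀).
m = m₀ (V₀/V)^(Q_out/(Q_in−Q_out)) = 42.7 × (14.0/32.386)^(1.1724) = 15.974 g.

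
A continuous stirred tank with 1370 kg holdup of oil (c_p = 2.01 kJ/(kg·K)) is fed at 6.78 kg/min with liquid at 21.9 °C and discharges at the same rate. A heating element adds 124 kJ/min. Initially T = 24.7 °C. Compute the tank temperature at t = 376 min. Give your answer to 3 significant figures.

First-law balance (no shaft work): M c_p dT/dt = ṁ c_p (T_in − T) + 124.
τ = M/ṁ = 202.06 min; T_ss = T_in + Q̇/(ṁ c_p) = 21.9 + 124/(6.78·2.01) = 30.999 °C.
This is linear first-order; T(t) = T_ss + (T₀ − T_ss) e^(−t/τ).
T(376) = 30.999 + (-6.2990)·e^(−376/202.06) = 30.999 + (-6.2990)·0.15555 = 30.019 °C.

30.0 °C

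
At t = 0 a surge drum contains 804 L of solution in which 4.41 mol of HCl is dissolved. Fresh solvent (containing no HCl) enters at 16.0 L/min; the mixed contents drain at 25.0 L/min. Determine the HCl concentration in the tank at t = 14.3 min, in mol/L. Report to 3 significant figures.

Let m(t) be the amount of HCl. Volume: V(t) = V₀ + (Q_in − Q_out) t = 804 − 9.0000 t; V(14.3) = 675.30 L.
No HCl enters, so dm/dt = −Q_out · (m/V).
Separate: dm/m = −Q_out dt/V(t) ⇒ ln(m/m₀) = −(Q_out/(Q_in−Q_out)) ln(V/V₀).
m = m₀ (V₀/V)^(Q_out/(Q_in−Q_out)) = 4.41 × (804/675.30)^(-2.7778) = 2.7164 mol.
C = m/V = 2.7164/675.30 = 0.0040225 mol/L.

0.00402 mol/L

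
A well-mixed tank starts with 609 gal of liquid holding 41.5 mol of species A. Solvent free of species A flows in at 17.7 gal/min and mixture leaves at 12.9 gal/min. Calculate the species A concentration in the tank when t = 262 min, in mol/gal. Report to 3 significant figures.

Let m(t) be the amount of species A. Volume: V(t) = V₀ + (Q_in − Q_out) t = 609 + 4.8000 t; V(262) = 1866.6 gal.
No species A enters, so dm/dt = −Q_out · (m/V).
dm/m = −Q_out dt/(V₀ + 4.8000 t); integrating gives ln(m/m₀) = −(Q_out/(Q_in−Q_out)) ln(V/V₀).
m = m₀ (V₀/V)^(Q_out/(Q_in−Q_out)) = 41.5 × (609/1866.6)^(2.6875) = 2.0453 mol.
C = m/V = 2.0453/1866.6 = 0.0010957 mol/gal.

0.00110 mol/gal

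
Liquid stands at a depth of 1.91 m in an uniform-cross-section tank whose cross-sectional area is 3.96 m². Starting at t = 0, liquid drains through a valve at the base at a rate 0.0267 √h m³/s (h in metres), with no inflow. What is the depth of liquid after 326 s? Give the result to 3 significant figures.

A dh/dt = −Q_out = −0.0267 √h.
∫ h^(−1/2) dh = −(0.0267/A) ∫ dt, giving 2√h = 2√h₀ − (0.0267/A) t.
√h = √1.91 − 0.0267·326/(2·3.96) = 1.3820 − 1.0990 = 0.28301.
h = 0.28301² = 0.080096 m.

0.0801 m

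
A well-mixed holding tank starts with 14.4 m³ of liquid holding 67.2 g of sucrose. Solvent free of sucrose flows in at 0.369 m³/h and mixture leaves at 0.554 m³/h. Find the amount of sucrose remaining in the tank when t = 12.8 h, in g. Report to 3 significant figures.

Total volume: dV/dt = Q_in − Q_out = -0.18500 m³/h, so V(t) = 14.4 − 0.18500 t and V(12.8) = 12.032 m³.
Species balance (pure solvent in): dm/dt = −Q_out · m/V(t).
dm/m = −Q_out dt/(V₀ − 0.18500 t); integrating gives ln(m/m₀) = −(Q_out/(Q_in−Q_out)) ln(V/V₀).
m = m₀ (V₀/V)^(Q_out/(Q_in−Q_out)) = 67.2 × (14.4/12.032)^(-2.9946) = 39.239 g.

39.2 g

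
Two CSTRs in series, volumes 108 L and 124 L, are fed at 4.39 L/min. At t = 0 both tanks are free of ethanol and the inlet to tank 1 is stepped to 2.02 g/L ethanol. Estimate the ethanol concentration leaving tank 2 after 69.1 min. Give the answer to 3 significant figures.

Time constants: τᵢ = Vᵢ/Q for each well-mixed tank.
τ₁ = 108/4.39 = 24.601 min; τ₂ = 124/4.39 = 28.246 min.
Tank 1: C₁ = C_in(1 − e^(−t/τ₁)). Tank 2 (τ₁ ≠ τ₂): C₂ = C_in[1 − (τ₁ e^(−t/τ₁) − τ₂ e^(−t/τ₂))/(τ₁ − τ₂)].
At t = 69.1: e^(−t/τ₁) = 0.060278, e^(−t/τ₂) = 0.086608.
C₂ = 2.02·[1 − (24.601·0.060278 − 28.246·0.086608)/(-3.6446)] = 2.02·0.73566 = 1.4860 g/L.

1.49 g/L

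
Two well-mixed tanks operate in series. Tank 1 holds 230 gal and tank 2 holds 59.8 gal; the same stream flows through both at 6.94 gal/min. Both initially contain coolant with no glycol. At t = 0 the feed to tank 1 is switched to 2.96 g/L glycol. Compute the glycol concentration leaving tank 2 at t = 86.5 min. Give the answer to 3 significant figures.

Species balance on tank i: dCᵢ/dt = (Cᵢ₋₁ − Cᵢ)/τᵢ with τᵢ = Vᵢ/Q.
τ₁ = 230/6.94 = 33.141 min; τ₂ = 59.8/6.94 = 8.6167 min.
Tank 1: C₁ = C_in(1 − e^(−t/τ₁)). Tank 2 (τ₁ ≠ τ₂): C₂ = C_in[1 − (τ₁ e^(−t/τ₁) − τ₂ e^(−t/τ₂))/(τ₁ − τ₂)].
At t = 86.5: e^(−t/τ₁) = 0.073531, e^(−t/τ₂) = 4.3680e-05.
C₂ = 2.96·[1 − (33.141·0.073531 − 8.6167·4.3680e-05)/(24.524)] = 2.96·0.90065 = 2.6659 g/L.

2.67 g/L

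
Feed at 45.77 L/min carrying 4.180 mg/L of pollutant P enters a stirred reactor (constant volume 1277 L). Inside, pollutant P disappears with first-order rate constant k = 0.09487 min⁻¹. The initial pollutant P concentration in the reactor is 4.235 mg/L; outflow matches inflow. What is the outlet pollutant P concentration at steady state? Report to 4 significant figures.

1.146 mg/L

Accumulation = in − out − consumed: V dC/dt = Q C_in − Q C − k V C.
Steady state (dC/dt = 0): C_ss = Q C_in/(Q + kV) = C_in/(1 + kV/Q).
C_ss = 45.77·4.180/(45.77 + 0.09487·1277) = 191.319/166.919 = 1.14618 mg/L.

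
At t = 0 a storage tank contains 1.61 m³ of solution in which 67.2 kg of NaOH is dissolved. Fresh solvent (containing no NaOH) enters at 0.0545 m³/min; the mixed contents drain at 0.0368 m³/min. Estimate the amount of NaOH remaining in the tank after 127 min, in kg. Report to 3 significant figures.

10.9 kg

Total volume: dV/dt = Q_in − Q_out = 0.017700 m³/min, so V(t) = 1.61 + 0.017700 t and V(127) = 3.8579 m³.
No NaOH enters, so dm/dt = −Q_out · (m/V).
dm/m = −Q_out dt/(V₀ + 0.017700 t); integrating gives ln(m/m₀) = −(Q_out/(Q_in−Q_out)) ln(V/V₀).
m = m₀ (V₀/V)^(Q_out/(Q_in−Q_out)) = 67.2 × (1.61/3.8579)^(2.0791) = 10.922 kg.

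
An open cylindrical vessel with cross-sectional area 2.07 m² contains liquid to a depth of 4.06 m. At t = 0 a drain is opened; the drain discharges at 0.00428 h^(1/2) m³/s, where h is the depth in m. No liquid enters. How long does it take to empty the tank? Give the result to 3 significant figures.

1950 s

Unsteady balance on liquid volume: A dh/dt = −0.00428 √h.
Separate and integrate: 2(√h − √h₀) = −(0.00428/A) t.
Set h = 0: 2√h₀ = (0.00428/A) t_empty ⇒ t_empty = 2A√h₀/0.00428.
t_empty = 2·2.07·√4.06/0.00428 = 4.1400·2.0149/0.00428 = 1949.0 s.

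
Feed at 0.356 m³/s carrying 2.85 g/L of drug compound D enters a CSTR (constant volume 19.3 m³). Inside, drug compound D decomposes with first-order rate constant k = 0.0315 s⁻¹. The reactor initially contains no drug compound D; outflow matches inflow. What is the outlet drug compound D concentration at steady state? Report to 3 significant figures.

1.05 g/L

Accumulation = in − out − consumed: V dC/dt = Q C_in − Q C − k V C.
At steady state: 0 = Q C_in − (Q + kV) C_ss, so C_ss = Q C_in/(Q + kV).
C_ss = 0.356·2.85/(0.356 + 0.0315·19.3) = 1.0146/0.96395 = 1.0525 g/L.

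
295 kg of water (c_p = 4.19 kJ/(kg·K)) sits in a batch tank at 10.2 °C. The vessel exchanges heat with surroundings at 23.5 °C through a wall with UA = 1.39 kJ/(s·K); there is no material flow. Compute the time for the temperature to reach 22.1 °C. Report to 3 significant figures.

Lumped-capacitance energy balance: M c_p dT/dt = UA(T_amb − T).
τ = M c_p/UA = 889.24 s; T_ss = T_amb = 23.500 °C.
T(t) = T_ss + (T₀ − T_ss)e^(−t/τ); set T = 22.1:
t = −τ ln[(T − T_ss)/(T₀ − T_ss)] = −889.24 · ln(0.10526) = 2001.9 s.

2000 s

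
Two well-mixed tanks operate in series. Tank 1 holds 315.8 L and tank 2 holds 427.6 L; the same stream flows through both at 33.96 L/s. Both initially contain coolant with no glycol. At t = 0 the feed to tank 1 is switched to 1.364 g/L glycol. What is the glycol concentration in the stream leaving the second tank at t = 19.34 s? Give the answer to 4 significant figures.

Each tank obeys Vᵢ dCᵢ/dt = Q(Cᵢ₋₁ − Cᵢ), so τᵢ = Vᵢ/Q.
τ₁ = 315.8/33.96 = 9.29918 s; τ₂ = 427.6/33.96 = 12.5913 s.
Solving the cascade with C₁(0)=C₂(0)=0 gives C₂(t) = C_in[1 − (τ₁ e^(−t/τ₁) − τ₂ e^(−t/τ₂))/(τ₁ − τ₂)].
At t = 19.34: e^(−t/τ₁) = 0.124961, e^(−t/τ₂) = 0.215244.
C₂ = 1.364·[1 − (9.29918·0.124961 − 12.5913·0.215244)/(-3.29211)] = 1.364·0.529735 = 0.722558 g/L.

0.7226 g/L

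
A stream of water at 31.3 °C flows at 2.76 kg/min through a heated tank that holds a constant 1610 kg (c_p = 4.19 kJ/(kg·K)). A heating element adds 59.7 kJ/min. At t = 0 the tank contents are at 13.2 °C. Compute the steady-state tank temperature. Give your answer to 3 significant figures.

M c_p dT/dt = ṁ c_p (T_in − T) + Q̇.
At steady state dT/dt = 0 ⇒ T_ss = T_in + Q̇/(ṁ c_p) = 31.3 + 59.7/(2.76·4.19) = 36.462 °C.

36.5 °C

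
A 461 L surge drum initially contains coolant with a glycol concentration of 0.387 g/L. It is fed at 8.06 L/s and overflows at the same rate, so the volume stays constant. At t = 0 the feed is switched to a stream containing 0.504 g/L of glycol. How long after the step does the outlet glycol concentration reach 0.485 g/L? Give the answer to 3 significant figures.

104 s

Species balance: V dC/dt = Q(C_in − C) ⇒ τ = V/Q = 57.196 s.
C(t) = C_in + (C₀ − C_in) e^(−t/τ). Set C = 0.485 and solve for t:
e^(−t/τ) = (C − C_in)/(C₀ − C_in) = (0.485 − 0.504)/(0.387 − 0.504) = 0.16239
t = −τ ln(…) = 57.196 × 1.8177 = 103.97 s.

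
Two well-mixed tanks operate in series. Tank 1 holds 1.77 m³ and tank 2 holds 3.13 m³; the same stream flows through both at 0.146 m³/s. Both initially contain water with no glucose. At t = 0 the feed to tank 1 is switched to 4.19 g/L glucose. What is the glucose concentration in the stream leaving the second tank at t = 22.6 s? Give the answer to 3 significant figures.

Each tank obeys Vᵢ dCᵢ/dt = Q(Cᵢ₋₁ − Cᵢ), so τᵢ = Vᵢ/Q.
τ₁ = 1.77/0.146 = 12.123 s; τ₂ = 3.13/0.146 = 21.438 s.
Tank 1: C₁ = C_in(1 − e^(−t/τ₁)). Tank 2 (τ₁ ≠ τ₂): C₂ = C_in[1 − (τ₁ e^(−t/τ₁) − τ₂ e^(−t/τ₂))/(τ₁ − τ₂)].
At t = 22.6: e^(−t/τ₁) = 0.15502, e^(−t/τ₂) = 0.34848.
C₂ = 4.19·[1 − (12.123·0.15502 − 21.438·0.34848)/(-9.3151)] = 4.19·0.39975 = 1.6750 g/L.

1.67 g/L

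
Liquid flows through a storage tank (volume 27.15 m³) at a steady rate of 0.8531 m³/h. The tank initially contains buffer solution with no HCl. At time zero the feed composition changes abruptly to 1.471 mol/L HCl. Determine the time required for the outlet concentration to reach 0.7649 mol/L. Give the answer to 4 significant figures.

23.36 h

Species balance: V dC/dt = Q(C_in − C) ⇒ τ = V/Q = 31.8251 h.
C(t) = C_in + (C₀ − C_in) e^(−t/τ). Set C = 0.7649 and solve for t:
e^(−t/τ) = (C − C_in)/(C₀ − C_in) = (0.7649 − 1.471)/(0 − 1.471) = 0.480014
t = −τ ln(…) = 31.8251 × 0.733941 = 23.3577 h.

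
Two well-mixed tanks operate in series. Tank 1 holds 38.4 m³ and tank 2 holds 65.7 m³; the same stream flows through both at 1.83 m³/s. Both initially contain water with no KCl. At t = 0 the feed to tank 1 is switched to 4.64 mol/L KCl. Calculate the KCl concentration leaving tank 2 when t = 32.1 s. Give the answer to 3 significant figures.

Time constants: τᵢ = Vᵢ/Q for each well-mixed tank.
τ₁ = 38.4/1.83 = 20.984 s; τ₂ = 65.7/1.83 = 35.902 s.
Solving the cascade with C₁(0)=C₂(0)=0 gives C₂(t) = C_in[1 − (τ₁ e^(−t/τ₁) − τ₂ e^(−t/τ₂))/(τ₁ − τ₂)].
At t = 32.1: e^(−t/τ₁) = 0.21659, e^(−t/τ₂) = 0.40897.
C₂ = 4.64·[1 − (20.984·0.21659 − 35.902·0.40897)/(-14.918)] = 4.64·0.32042 = 1.4868 mol/L.

1.49 mol/L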